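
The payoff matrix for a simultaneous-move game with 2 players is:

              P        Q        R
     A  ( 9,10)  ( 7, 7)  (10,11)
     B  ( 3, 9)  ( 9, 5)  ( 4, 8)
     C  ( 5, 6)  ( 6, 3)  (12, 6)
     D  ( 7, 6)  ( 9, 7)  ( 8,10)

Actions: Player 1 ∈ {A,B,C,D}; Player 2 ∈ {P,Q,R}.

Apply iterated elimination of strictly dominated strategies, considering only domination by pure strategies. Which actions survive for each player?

P2 drop Q (R beats it: A:11>7 B:8>5 C:6>3 D:10>7)
P1 drop B (A beats it: P:9>3 R:10>4)
P1 drop D (A beats it: P:9>7 R:10>8)
P1→{A,C} P2→{P,R}

Remaining: P1:{A,C} P2:{P,R}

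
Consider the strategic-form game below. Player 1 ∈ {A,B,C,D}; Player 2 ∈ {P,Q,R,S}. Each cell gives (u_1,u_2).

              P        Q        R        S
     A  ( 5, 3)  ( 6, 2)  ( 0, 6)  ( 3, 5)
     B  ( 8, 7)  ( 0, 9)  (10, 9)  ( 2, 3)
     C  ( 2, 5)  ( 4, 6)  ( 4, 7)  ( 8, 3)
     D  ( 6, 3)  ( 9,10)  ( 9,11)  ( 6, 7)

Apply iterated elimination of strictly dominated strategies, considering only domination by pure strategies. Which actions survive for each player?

Remaining: P1:{B,D} P2:{Q,R}

P1 drop A (D beats it: P:6>5 Q:9>6 R:9>0 S:6>3)
P2 drop P (Q beats it: B:9>7 C:6>5 D:10>3)
P2 drop S (Q beats it: B:9>3 C:6>3 D:10>7)
P1 drop C (D beats it: Q:9>4 R:9>4)
P1→{B,D} P2→{Q,R}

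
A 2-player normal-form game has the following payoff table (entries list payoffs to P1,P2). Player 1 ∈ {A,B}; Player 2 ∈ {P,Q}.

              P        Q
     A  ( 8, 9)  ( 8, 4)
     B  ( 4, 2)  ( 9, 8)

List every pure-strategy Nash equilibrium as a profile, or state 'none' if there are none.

(A,P): NE
(A,Q): not NE [P1→B gives 9>8; P2→P gives 9>4]
(B,P): not NE [P1→A gives 8>4; P2→Q gives 8>2]
(B,Q): NE

NE set: (A,P), (B,Q)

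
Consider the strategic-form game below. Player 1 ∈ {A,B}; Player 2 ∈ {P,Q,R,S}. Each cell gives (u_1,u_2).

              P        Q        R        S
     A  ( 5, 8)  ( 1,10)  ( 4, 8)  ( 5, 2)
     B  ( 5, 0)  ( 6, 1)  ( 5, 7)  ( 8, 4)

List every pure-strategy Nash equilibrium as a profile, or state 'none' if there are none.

NE set: (B,R)

(A,P): not NE [P2→Q gives 10>8]
(A,Q): not NE [P1→B gives 6>1]
(A,R): not NE [P1→B gives 5>4; P2→Q gives 10>8]
(A,S): not NE [P1→B gives 8>5; P2→Q gives 10>2]
(B,P): not NE [P2→R gives 7>0]
(B,Q): not NE [P2→R gives 7>1]
(B,R): NE
(B,S): not NE [P2→R gives 7>4]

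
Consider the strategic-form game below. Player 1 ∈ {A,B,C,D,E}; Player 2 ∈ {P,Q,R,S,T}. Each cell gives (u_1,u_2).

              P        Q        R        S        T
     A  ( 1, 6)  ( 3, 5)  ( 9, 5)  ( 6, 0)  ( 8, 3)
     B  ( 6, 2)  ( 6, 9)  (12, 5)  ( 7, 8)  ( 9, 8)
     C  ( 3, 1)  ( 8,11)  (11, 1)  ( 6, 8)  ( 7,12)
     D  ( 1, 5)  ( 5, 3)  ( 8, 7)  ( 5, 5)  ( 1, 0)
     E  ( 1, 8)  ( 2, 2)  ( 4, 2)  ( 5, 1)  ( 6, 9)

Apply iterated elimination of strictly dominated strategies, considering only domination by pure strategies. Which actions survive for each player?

Survivors P1:{B,C} P2:{Q,T}

P1 drop A (B beats it: P:6>1 Q:6>3 R:12>9 S:7>6 T:9>8)
P1 drop D (B beats it: P:6>1 Q:6>5 R:12>8 S:7>5 T:9>1)
P1 drop E (B beats it: P:6>1 Q:6>2 R:12>4 S:7>5 T:9>6)
P2 drop P (Q beats it: B:9>2 C:11>1)
P2 drop R (Q beats it: B:9>5 C:11>1)
P2 drop S (Q beats it: B:9>8 C:11>8)
P1→{B,C} P2→{Q,T}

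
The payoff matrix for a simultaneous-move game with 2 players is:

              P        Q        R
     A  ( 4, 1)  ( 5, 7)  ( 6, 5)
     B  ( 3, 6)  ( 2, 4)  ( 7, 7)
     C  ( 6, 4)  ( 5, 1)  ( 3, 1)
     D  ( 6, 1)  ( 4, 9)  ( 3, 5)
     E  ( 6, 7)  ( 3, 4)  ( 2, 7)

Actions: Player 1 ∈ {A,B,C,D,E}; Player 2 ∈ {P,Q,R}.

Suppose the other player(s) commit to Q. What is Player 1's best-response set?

u_1(A vs Q) = 5
u_1(B vs Q) = 2
u_1(C vs Q) = 5
u_1(D vs Q) = 4
u_1(E vs Q) = 3
max payoff 5 at {A,C}

argmax u_1 = {A,C}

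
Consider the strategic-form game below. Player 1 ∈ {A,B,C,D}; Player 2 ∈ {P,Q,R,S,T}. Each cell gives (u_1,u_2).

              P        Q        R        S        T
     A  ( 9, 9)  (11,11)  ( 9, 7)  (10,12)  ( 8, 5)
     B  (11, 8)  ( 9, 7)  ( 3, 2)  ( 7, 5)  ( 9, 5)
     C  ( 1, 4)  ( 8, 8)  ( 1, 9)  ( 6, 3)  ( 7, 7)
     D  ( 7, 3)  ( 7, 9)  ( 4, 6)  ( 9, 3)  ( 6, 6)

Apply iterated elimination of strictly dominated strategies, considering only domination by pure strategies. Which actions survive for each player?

P1 drop C (A beats it: P:9>1 Q:11>8 R:9>1 S:10>6 T:8>7)
P1 drop D (A beats it: P:9>7 Q:11>7 R:9>4 S:10>9 T:8>6)
P2 drop R (P beats it: A:9>7 B:8>2)
P2 drop T (P beats it: A:9>5 B:8>5)
P1→{A,B} P2→{P,Q,S}

Survivors P1:{A,B} P2:{P,Q,S}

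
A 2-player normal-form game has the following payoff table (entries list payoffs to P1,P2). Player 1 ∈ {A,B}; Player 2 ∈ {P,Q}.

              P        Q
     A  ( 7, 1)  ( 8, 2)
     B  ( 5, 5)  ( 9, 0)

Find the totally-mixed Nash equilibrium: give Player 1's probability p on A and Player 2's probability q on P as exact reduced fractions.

P1 indiff ⇒ q·7+(1-q)·8 = q·5+(1-q)·9 ⇒ q(2) = (1-q)(1) ⇒ q = 1/3
P2 indiff ⇒ p·1+(1-p)·5 = p·2+(1-p)·0 ⇒ p(-1) = (1-p)(-5) ⇒ p = 5/6

(p,q) = (5/6, 1/3)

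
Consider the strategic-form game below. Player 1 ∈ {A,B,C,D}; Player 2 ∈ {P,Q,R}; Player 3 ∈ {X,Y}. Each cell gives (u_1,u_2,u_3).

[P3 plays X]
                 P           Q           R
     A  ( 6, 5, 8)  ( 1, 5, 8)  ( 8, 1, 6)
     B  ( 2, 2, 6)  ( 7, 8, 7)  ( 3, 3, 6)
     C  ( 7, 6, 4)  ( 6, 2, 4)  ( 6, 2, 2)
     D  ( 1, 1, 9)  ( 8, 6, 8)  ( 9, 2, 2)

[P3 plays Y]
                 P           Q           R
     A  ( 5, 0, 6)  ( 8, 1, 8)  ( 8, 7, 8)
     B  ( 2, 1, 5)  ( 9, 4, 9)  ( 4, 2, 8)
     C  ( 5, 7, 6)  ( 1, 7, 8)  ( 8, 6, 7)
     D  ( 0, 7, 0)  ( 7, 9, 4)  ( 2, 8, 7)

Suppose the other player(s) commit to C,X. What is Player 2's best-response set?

argmax u_2 = {P}

u_2(P vs C,X) = 6
u_2(Q vs C,X) = 2
u_2(R vs C,X) = 2
max payoff 6 at {P}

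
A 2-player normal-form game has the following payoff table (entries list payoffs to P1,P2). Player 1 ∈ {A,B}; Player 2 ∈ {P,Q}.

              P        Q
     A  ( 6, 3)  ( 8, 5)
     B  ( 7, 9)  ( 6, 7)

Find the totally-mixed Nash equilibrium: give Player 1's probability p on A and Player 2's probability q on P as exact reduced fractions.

P1 indiff ⇒ q·6+(1-q)·8 = q·7+(1-q)·6 ⇒ q(-1) = (1-q)(-2) ⇒ q = 2/3
P2 indiff ⇒ p·3+(1-p)·9 = p·5+(1-p)·7 ⇒ p(-2) = (1-p)(-2) ⇒ p = 1/2

P1 mixes 1/2 on A; P2 mixes 2/3 on P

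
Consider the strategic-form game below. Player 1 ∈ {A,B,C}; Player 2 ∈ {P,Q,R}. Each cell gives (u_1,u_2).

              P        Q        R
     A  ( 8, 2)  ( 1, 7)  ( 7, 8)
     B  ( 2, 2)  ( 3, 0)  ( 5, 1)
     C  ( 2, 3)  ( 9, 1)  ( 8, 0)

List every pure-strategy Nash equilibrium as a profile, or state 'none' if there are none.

PSNE: ∅

(A,P): not NE [P2→R gives 8>2]
(A,Q): not NE [P1→C gives 9>1; P2→R gives 8>7]
(A,R): not NE [P1→C gives 8>7]
(B,P): not NE [P1→A gives 8>2]
(B,Q): not NE [P1→C gives 9>3; P2→P gives 2>0]
(B,R): not NE [P1→C gives 8>5; P2→P gives 2>1]
(C,P): not NE [P1→A gives 8>2]
(C,Q): not NE [P2→P gives 3>1]
(C,R): not NE [P2→P gives 3>0]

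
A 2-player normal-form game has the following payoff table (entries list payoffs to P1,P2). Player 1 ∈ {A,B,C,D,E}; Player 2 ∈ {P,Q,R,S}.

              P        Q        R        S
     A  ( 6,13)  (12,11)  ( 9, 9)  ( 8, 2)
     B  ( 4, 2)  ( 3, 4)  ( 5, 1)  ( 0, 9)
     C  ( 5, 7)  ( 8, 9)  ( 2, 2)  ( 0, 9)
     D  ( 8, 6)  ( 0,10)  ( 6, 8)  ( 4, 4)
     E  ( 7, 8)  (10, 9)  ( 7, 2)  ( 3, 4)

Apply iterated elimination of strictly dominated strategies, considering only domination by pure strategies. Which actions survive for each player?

Survivors P1:{A,D,E} P2:{P,Q}

P1 drop B (A beats it: P:6>4 Q:12>3 R:9>5 S:8>0)
P1 drop C (A beats it: P:6>5 Q:12>8 R:9>2 S:8>0)
P2 drop R (Q beats it: A:11>9 D:10>8 E:9>2)
P2 drop S (P beats it: A:13>2 D:6>4 E:8>4)
P1→{A,D,E} P2→{P,Q}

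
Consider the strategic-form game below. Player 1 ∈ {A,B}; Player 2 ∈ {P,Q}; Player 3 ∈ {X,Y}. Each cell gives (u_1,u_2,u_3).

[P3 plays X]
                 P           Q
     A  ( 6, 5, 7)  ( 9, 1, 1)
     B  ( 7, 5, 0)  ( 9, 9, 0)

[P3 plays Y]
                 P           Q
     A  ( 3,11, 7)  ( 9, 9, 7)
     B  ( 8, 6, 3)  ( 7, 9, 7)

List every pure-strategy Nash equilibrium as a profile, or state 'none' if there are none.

Equilibria: none

(A,P,X): not NE [P1→B gives 7>6]
(A,P,Y): not NE [P1→B gives 8>3]
(A,Q,X): not NE [P2→P gives 5>1; P3→Y gives 7>1]
(A,Q,Y): not NE [P2→P gives 11>9]
(B,P,X): not NE [P2→Q gives 9>5; P3→Y gives 3>0]
(B,P,Y): not NE [P2→Q gives 9>6]
(B,Q,X): not NE [P3→Y gives 7>0]
(B,Q,Y): not NE [P1→A gives 9>7]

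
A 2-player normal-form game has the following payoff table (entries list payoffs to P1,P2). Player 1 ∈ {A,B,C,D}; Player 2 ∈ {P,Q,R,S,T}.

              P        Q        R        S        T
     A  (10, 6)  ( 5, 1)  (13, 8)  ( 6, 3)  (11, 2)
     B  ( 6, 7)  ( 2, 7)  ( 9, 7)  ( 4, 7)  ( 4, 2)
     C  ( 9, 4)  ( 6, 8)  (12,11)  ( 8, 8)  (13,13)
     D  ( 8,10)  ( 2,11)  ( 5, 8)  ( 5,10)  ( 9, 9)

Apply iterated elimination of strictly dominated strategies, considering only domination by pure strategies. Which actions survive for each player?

P1 drop B (A beats it: P:10>6 Q:5>2 R:13>9 S:6>4 T:11>4)
P1 drop D (A beats it: P:10>8 Q:5>2 R:13>5 S:6>5 T:11>9)
P2 drop P (R beats it: A:8>6 C:11>4)
P2 drop Q (R beats it: A:8>1 C:11>8)
P2 drop S (R beats it: A:8>3 C:11>8)
P1→{A,C} P2→{R,T}

Survivors P1:{A,C} P2:{R,T}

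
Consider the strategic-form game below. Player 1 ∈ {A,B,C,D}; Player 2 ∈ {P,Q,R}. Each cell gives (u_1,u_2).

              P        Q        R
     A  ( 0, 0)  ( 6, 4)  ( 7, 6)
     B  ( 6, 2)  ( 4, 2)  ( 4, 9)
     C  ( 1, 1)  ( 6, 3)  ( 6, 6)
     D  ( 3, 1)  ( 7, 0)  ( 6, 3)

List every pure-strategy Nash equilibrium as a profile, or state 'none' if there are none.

(A,P): not NE [P1→B gives 6>0; P2→R gives 6>0]
(A,Q): not NE [P1→D gives 7>6; P2→R gives 6>4]
(A,R): NE
(B,P): not NE [P2→R gives 9>2]
(B,Q): not NE [P1→D gives 7>4; P2→R gives 9>2]
(B,R): not NE [P1→A gives 7>4]
(C,P): not NE [P1→B gives 6>1; P2→R gives 6>1]
(C,Q): not NE [P1→D gives 7>6; P2→R gives 6>3]
(C,R): not NE [P1→A gives 7>6]
(D,P): not NE [P1→B gives 6>3; P2→R gives 3>1]
(D,Q): not NE [P2→R gives 3>0]
(D,R): not NE [P1→A gives 7>6]

Nash profiles: (A,R)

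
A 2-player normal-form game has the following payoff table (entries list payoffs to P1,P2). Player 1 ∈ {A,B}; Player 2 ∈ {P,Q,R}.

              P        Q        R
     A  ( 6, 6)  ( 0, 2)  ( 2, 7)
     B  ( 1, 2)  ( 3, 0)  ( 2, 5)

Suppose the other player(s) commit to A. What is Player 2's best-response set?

u_2(P vs A) = 6
u_2(Q vs A) = 2
u_2(R vs A) = 7
max payoff 7 at {R}

argmax u_2 = {R}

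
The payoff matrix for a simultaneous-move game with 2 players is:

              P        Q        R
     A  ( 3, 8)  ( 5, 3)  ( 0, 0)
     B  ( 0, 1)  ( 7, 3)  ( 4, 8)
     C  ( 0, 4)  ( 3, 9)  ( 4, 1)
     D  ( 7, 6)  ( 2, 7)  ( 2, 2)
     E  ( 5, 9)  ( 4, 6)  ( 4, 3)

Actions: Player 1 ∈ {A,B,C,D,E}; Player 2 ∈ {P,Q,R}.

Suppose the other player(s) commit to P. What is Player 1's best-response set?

BR_1 = {D}

u_1(A vs P) = 3
u_1(B vs P) = 0
u_1(C vs P) = 0
u_1(D vs P) = 7
u_1(E vs P) = 5
max payoff 7 at {D}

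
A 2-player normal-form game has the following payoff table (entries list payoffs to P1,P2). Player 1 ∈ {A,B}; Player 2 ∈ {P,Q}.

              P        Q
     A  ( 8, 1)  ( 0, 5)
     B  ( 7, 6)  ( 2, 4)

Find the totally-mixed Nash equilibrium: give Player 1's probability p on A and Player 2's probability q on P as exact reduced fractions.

(p,q) = (1/3, 2/3)

P1 indiff ⇒ q·8+(1-q)·0 = q·7+(1-q)·2 ⇒ q(1) = (1-q)(2) ⇒ q = 2/3
P2 indiff ⇒ p·1+(1-p)·6 = p·5+(1-p)·4 ⇒ p(-4) = (1-p)(-2) ⇒ p = 1/3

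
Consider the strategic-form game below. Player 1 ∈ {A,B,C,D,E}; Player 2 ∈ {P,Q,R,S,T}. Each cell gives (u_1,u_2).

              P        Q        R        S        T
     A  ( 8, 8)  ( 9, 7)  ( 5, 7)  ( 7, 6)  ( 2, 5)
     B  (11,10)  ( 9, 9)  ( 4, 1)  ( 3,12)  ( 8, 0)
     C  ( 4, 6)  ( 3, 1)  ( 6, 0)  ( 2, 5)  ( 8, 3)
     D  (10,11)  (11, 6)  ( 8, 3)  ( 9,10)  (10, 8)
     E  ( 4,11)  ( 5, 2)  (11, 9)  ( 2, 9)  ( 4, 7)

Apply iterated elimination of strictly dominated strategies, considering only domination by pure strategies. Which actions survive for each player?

P1 drop A (D beats it: P:10>8 Q:11>9 R:8>5 S:9>7 T:10>2)
P1 drop C (D beats it: P:10>4 Q:11>3 R:8>6 S:9>2 T:10>8)
P2 drop Q (P beats it: B:10>9 D:11>6 E:11>2)
P2 drop R (P beats it: B:10>1 D:11>3 E:11>9)
P1 drop E (B beats it: P:11>4 S:3>2 T:8>4)
P2 drop T (P beats it: B:10>0 D:11>8)
P1→{B,D} P2→{P,S}

IESDS → P1:{B,D} P2:{P,S}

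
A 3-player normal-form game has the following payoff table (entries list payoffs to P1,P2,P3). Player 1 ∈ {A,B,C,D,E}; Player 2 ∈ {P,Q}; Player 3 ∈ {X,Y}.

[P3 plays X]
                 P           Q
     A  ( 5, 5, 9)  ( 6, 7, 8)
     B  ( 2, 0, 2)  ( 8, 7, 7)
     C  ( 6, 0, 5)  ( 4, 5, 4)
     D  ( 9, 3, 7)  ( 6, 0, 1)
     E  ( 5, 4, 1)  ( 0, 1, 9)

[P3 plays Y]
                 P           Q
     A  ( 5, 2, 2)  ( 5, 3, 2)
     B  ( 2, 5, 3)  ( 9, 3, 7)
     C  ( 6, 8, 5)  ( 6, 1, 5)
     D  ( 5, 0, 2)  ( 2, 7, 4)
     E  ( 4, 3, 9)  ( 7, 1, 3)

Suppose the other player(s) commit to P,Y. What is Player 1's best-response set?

u_1(A vs P,Y) = 5
u_1(B vs P,Y) = 2
u_1(C vs P,Y) = 6
u_1(D vs P,Y) = 5
u_1(E vs P,Y) = 4
max payoff 6 at {C}

P1 best: {C}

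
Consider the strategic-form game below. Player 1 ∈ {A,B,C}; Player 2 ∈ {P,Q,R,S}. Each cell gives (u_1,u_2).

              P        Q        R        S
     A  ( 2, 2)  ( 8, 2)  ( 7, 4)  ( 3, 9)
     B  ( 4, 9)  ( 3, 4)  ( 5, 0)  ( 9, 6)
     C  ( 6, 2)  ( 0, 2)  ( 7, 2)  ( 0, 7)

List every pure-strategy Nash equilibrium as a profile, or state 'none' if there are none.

Equilibria: none

(A,P): not NE [P1→C gives 6>2; P2→S gives 9>2]
(A,Q): not NE [P2→S gives 9>2]
(A,R): not NE [P2→S gives 9>4]
(A,S): not NE [P1→B gives 9>3]
(B,P): not NE [P1→C gives 6>4]
(B,Q): not NE [P1→A gives 8>3; P2→P gives 9>4]
(B,R): not NE [P1→C gives 7>5; P2→P gives 9>0]
(B,S): not NE [P2→P gives 9>6]
(C,P): not NE [P2→S gives 7>2]
(C,Q): not NE [P1→A gives 8>0; P2→S gives 7>2]
(C,R): not NE [P2→S gives 7>2]
(C,S): not NE [P1→B gives 9>0]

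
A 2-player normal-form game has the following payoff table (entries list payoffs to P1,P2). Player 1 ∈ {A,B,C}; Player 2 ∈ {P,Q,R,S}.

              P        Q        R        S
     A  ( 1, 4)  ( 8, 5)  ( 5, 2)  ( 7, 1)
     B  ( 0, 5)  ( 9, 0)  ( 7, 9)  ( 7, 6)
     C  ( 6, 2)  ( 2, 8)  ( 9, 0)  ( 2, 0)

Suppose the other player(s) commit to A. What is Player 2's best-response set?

BR_2 = {Q}

u_2(P vs A) = 4
u_2(Q vs A) = 5
u_2(R vs A) = 2
u_2(S vs A) = 1
max payoff 5 at {Q}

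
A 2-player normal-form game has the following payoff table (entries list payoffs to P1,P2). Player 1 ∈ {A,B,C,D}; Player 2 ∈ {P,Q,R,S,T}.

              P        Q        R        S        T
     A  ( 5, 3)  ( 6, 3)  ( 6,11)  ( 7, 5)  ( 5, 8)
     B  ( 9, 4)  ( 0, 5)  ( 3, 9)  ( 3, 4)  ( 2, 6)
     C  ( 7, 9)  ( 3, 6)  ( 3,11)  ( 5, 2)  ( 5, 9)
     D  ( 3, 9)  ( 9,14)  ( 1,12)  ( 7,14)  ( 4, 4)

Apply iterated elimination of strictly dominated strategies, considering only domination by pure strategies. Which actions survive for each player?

P2 drop P (R beats it: A:11>3 B:9>4 C:11>9 D:12>9)
P1 drop B (A beats it: Q:6>0 R:6>3 S:7>3 T:5>2)
P2 drop T (R beats it: A:11>8 C:11>9 D:12>4)
P1 drop C (A beats it: Q:6>3 R:6>3 S:7>5)
P1→{A,D} P2→{Q,R,S}

Remaining: P1:{A,D} P2:{Q,R,S}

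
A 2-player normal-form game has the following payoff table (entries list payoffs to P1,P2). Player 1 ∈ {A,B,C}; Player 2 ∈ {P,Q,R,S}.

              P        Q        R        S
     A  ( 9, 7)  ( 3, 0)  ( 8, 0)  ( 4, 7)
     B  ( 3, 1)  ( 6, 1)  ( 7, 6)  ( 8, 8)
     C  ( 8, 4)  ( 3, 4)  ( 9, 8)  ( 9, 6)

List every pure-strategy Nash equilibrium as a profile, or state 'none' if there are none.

PSNE = {(A,P), (C,R)}

(A,P): NE
(A,Q): not NE [P1→B gives 6>3; P2→S gives 7>0]
(A,R): not NE [P1→C gives 9>8; P2→S gives 7>0]
(A,S): not NE [P1→C gives 9>4]
(B,P): not NE [P1→A gives 9>3; P2→S gives 8>1]
(B,Q): not NE [P2→S gives 8>1]
(B,R): not NE [P1→C gives 9>7; P2→S gives 8>6]
(B,S): not NE [P1→C gives 9>8]
(C,P): not NE [P1→A gives 9>8; P2→R gives 8>4]
(C,Q): not NE [P1→B gives 6>3; P2→R gives 8>4]
(C,R): NE
(C,S): not NE [P2→R gives 8>6]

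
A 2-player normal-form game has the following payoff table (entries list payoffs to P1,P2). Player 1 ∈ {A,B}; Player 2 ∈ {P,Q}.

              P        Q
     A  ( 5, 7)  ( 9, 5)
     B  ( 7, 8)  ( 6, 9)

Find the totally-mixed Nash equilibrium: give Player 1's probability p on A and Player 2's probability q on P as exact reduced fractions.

p=1/3, q=3/5

P1 indiff ⇒ q·5+(1-q)·9 = q·7+(1-q)·6 ⇒ q(-2) = (1-q)(-3) ⇒ q = 3/5
P2 indiff ⇒ p·7+(1-p)·8 = p·5+(1-p)·9 ⇒ p(2) = (1-p)(1) ⇒ p = 1/3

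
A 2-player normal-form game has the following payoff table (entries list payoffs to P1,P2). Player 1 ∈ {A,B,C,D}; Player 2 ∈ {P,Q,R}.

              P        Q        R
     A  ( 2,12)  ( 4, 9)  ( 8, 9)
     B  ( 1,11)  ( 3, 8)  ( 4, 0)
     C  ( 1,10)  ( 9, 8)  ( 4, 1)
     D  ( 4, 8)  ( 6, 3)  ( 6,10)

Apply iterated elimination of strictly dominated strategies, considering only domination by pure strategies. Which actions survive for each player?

IESDS → P1:{A,D} P2:{P,R}

P1 drop B (A beats it: P:2>1 Q:4>3 R:8>4)
P2 drop Q (P beats it: A:12>9 C:10>8 D:8>3)
P1 drop C (A beats it: P:2>1 R:8>4)
P1→{A,D} P2→{P,R}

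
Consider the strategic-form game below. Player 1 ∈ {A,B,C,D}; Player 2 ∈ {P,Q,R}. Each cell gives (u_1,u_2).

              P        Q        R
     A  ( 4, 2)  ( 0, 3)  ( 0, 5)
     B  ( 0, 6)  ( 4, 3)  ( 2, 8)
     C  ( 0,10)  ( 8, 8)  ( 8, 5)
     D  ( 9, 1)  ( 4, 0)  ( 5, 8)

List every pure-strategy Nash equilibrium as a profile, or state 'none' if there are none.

(A,P): not NE [P1→D gives 9>4; P2→R gives 5>2]
(A,Q): not NE [P1→C gives 8>0; P2→R gives 5>3]
(A,R): not NE [P1→C gives 8>0]
(B,P): not NE [P1→D gives 9>0; P2→R gives 8>6]
(B,Q): not NE [P1→C gives 8>4; P2→R gives 8>3]
(B,R): not NE [P1→C gives 8>2]
(C,P): not NE [P1→D gives 9>0]
(C,Q): not NE [P2→P gives 10>8]
(C,R): not NE [P2→P gives 10>5]
(D,P): not NE [P2→R gives 8>1]
(D,Q): not NE [P1→C gives 8>4; P2→R gives 8>0]
(D,R): not NE [P1→C gives 8>5]

Equilibria: none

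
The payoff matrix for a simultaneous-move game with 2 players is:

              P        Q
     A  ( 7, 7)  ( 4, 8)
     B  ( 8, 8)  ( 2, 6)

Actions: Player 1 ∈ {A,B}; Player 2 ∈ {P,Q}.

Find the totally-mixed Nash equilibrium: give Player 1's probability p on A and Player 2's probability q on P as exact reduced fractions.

P1 indiff ⇒ q·7+(1-q)·4 = q·8+(1-q)·2 ⇒ q(-1) = (1-q)(-2) ⇒ q = 2/3
P2 indiff ⇒ p·7+(1-p)·8 = p·8+(1-p)·6 ⇒ p(-1) = (1-p)(-2) ⇒ p = 2/3

P1 mixes 2/3 on A; P2 mixes 2/3 on P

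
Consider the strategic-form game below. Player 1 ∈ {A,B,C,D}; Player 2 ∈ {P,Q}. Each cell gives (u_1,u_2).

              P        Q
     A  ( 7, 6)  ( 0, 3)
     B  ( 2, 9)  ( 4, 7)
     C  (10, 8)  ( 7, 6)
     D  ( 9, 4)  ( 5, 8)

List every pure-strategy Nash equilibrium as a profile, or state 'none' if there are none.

NE set: (C,P)

(A,P): not NE [P1→C gives 10>7]
(A,Q): not NE [P1→C gives 7>0; P2→P gives 6>3]
(B,P): not NE [P1→C gives 10>2]
(B,Q): not NE [P1→C gives 7>4; P2→P gives 9>7]
(C,P): NE
(C,Q): not NE [P2→P gives 8>6]
(D,P): not NE [P1→C gives 10>9; P2→Q gives 8>4]
(D,Q): not NE [P1→C gives 7>5]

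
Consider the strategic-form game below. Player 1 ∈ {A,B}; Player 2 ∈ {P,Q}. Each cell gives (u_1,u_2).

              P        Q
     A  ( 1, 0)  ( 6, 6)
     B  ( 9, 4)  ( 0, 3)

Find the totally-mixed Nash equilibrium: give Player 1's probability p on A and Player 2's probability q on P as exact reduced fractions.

P1 indiff ⇒ q·1+(1-q)·6 = q·9+(1-q)·0 ⇒ q(-8) = (1-q)(-6) ⇒ q = 3/7
P2 indiff ⇒ p·0+(1-p)·4 = p·6+(1-p)·3 ⇒ p(-6) = (1-p)(-1) ⇒ p = 1/7

(p,q) = (1/7, 3/7)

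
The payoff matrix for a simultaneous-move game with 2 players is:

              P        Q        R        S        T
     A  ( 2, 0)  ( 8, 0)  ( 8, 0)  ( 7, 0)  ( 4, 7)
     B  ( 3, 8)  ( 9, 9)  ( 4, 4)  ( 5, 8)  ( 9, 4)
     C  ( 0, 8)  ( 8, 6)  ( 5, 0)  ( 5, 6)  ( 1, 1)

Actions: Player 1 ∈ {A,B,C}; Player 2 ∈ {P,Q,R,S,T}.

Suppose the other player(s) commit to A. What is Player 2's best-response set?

BR_2 = {T}

u_2(P vs A) = 0
u_2(Q vs A) = 0
u_2(R vs A) = 0
u_2(S vs A) = 0
u_2(T vs A) = 7
max payoff 7 at {T}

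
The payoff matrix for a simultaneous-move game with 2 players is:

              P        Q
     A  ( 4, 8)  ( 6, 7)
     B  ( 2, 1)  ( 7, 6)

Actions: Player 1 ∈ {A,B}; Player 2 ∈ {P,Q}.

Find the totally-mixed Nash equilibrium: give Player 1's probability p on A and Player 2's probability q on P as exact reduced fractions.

P1 mixes 5/6 on A; P2 mixes 1/3 on P

P1 indiff ⇒ q·4+(1-q)·6 = q·2+(1-q)·7 ⇒ q(2) = (1-q)(1) ⇒ q = 1/3
P2 indiff ⇒ p·8+(1-p)·1 = p·7+(1-p)·6 ⇒ p(1) = (1-p)(5) ⇒ p = 5/6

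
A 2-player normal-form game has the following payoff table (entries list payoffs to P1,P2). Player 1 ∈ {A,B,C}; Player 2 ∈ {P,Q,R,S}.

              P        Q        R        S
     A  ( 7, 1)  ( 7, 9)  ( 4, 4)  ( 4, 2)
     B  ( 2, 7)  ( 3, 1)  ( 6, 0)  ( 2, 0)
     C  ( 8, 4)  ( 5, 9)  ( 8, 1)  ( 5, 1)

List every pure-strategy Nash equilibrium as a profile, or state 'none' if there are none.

(A,P): not NE [P1→C gives 8>7; P2→Q gives 9>1]
(A,Q): NE
(A,R): not NE [P1→C gives 8>4; P2→Q gives 9>4]
(A,S): not NE [P1→C gives 5>4; P2→Q gives 9>2]
(B,P): not NE [P1→C gives 8>2]
(B,Q): not NE [P1→A gives 7>3; P2→P gives 7>1]
(B,R): not NE [P1→C gives 8>6; P2→P gives 7>0]
(B,S): not NE [P1→C gives 5>2; P2→P gives 7>0]
(C,P): not NE [P2→Q gives 9>4]
(C,Q): not NE [P1→A gives 7>5]
(C,R): not NE [P2→Q gives 9>1]
(C,S): not NE [P2→Q gives 9>1]

Nash profiles: (A,Q)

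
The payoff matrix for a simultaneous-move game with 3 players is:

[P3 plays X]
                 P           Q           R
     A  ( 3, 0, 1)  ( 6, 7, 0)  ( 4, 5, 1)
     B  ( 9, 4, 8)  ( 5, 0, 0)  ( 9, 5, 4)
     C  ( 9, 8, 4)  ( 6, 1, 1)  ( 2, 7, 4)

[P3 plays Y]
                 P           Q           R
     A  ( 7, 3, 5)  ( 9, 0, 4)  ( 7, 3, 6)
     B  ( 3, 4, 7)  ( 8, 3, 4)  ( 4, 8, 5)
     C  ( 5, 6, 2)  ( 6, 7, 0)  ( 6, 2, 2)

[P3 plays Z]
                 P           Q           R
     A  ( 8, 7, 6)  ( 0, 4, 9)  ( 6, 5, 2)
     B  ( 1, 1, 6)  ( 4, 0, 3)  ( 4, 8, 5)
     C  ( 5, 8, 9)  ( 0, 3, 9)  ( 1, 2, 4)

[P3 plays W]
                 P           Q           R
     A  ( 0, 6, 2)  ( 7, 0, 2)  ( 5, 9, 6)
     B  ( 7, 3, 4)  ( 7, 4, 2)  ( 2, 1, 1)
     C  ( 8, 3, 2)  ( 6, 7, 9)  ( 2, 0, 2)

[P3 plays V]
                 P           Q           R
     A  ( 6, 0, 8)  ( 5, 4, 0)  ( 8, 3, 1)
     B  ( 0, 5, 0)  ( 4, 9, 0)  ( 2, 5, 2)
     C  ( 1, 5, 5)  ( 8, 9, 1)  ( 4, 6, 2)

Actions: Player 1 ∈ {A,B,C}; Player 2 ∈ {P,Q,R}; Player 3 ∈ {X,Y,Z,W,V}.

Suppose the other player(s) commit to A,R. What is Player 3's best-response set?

u_3(X vs A,R) = 1
u_3(Y vs A,R) = 6
u_3(Z vs A,R) = 2
u_3(W vs A,R) = 6
u_3(V vs A,R) = 1
max payoff 6 at {Y,W}

P3 best: {Y,W}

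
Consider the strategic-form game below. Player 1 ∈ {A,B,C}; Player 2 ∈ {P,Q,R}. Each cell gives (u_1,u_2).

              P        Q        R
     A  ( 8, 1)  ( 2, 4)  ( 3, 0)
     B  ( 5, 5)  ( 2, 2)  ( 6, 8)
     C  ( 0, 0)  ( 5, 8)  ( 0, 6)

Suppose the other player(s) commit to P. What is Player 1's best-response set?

u_1(A vs P) = 8
u_1(B vs P) = 5
u_1(C vs P) = 0
max payoff 8 at {A}

P1 best: {A}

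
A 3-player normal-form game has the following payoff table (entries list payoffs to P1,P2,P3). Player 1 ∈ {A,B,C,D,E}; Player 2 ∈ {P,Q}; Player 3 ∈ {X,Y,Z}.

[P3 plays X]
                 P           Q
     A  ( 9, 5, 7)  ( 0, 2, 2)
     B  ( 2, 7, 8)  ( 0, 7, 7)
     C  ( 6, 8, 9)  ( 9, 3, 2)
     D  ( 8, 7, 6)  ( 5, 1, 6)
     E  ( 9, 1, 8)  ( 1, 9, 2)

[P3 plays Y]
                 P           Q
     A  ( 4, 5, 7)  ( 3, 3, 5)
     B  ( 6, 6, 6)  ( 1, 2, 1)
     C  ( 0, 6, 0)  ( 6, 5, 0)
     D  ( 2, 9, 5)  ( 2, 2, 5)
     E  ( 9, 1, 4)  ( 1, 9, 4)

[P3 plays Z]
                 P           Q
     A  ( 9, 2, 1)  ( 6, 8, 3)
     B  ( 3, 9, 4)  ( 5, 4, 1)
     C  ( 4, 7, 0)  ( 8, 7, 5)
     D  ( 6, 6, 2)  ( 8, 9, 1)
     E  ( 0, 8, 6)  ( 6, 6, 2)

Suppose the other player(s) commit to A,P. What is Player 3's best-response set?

u_3(X vs A,P) = 7
u_3(Y vs A,P) = 7
u_3(Z vs A,P) = 1
max payoff 7 at {X,Y}

P3 best: {X,Y}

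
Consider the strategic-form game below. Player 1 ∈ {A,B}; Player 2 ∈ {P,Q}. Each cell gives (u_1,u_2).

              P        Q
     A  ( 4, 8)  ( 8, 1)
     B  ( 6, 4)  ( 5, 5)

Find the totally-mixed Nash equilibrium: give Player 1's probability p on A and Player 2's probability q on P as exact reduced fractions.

P1 indiff ⇒ q·4+(1-q)·8 = q·6+(1-q)·5 ⇒ q(-2) = (1-q)(-3) ⇒ q = 3/5
P2 indiff ⇒ p·8+(1-p)·4 = p·1+(1-p)·5 ⇒ p(7) = (1-p)(1) ⇒ p = 1/8

(p,q) = (1/8, 3/5)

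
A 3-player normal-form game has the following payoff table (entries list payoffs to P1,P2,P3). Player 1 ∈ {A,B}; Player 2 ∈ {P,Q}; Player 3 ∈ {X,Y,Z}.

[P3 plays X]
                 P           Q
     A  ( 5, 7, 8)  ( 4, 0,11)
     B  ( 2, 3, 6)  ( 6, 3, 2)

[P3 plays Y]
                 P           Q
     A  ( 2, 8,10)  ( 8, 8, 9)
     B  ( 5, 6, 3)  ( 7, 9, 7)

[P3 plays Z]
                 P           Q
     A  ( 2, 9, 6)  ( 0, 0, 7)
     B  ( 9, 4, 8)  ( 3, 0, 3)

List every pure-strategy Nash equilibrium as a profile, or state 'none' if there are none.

NE set: (B,P,Z)

(A,P,X): not NE [P3→Y gives 10>8]
(A,P,Y): not NE [P1→B gives 5>2]
(A,P,Z): not NE [P1→B gives 9>2; P3→Y gives 10>6]
(A,Q,X): not NE [P1→B gives 6>4; P2→P gives 7>0]
(A,Q,Y): not NE [P3→X gives 11>9]
(A,Q,Z): not NE [P1→B gives 3>0; P2→P gives 9>0; P3→X gives 11>7]
(B,P,X): not NE [P1→A gives 5>2; P3→Z gives 8>6]
(B,P,Y): not NE [P2→Q gives 9>6; P3→Z gives 8>3]
(B,P,Z): NE
(B,Q,X): not NE [P3→Y gives 7>2]
(B,Q,Y): not NE [P1→A gives 8>7]
(B,Q,Z): not NE [P2→P gives 4>0; P3→Y gives 7>3]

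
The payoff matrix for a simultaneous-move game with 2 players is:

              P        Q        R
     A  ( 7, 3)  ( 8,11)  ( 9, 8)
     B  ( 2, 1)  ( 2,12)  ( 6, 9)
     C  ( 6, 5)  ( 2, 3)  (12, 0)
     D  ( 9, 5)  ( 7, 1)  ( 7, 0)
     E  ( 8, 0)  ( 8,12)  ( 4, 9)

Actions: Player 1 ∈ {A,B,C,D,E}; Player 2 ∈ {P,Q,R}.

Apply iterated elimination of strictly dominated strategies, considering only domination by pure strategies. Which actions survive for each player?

IESDS → P1:{A,D,E} P2:{P,Q}

P1 drop B (A beats it: P:7>2 Q:8>2 R:9>6)
P2 drop R (Q beats it: A:11>8 C:3>0 D:1>0 E:12>9)
P1 drop C (A beats it: P:7>6 Q:8>2)
P1→{A,D,E} P2→{P,Q}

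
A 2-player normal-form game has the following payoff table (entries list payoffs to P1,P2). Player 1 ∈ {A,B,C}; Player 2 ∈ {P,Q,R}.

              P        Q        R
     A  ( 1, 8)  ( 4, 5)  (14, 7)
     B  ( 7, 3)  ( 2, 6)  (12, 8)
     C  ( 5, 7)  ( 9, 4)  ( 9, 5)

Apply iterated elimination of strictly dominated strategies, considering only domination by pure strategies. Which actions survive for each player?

P2 drop Q (R beats it: A:7>5 B:8>6 C:5>4)
P1 drop C (B beats it: P:7>5 R:12>9)
P1→{A,B} P2→{P,R}

Remaining: P1:{A,B} P2:{P,R}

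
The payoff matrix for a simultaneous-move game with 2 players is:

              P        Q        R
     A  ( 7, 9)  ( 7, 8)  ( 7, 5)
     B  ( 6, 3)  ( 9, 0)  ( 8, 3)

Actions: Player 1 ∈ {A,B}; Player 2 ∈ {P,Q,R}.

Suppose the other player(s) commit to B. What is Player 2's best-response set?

argmax u_2 = {P,R}

u_2(P vs B) = 3
u_2(Q vs B) = 0
u_2(R vs B) = 3
max payoff 3 at {P,R}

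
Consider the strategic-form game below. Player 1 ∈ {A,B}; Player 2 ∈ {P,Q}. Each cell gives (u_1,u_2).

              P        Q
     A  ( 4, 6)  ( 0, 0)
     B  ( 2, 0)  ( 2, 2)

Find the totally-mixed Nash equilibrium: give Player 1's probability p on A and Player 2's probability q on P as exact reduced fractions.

p=1/4, q=1/2

P1 indiff ⇒ q·4+(1-q)·0 = q·2+(1-q)·2 ⇒ q(2) = (1-q)(2) ⇒ q = 1/2
P2 indiff ⇒ p·6+(1-p)·0 = p·0+(1-p)·2 ⇒ p(6) = (1-p)(2) ⇒ p = 1/4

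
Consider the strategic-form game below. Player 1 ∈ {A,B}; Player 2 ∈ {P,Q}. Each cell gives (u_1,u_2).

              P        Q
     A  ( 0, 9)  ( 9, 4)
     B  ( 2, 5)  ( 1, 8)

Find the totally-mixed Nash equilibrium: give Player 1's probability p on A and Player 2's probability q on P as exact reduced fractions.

P1 indiff ⇒ q·0+(1-q)·9 = q·2+(1-q)·1 ⇒ q(-2) = (1-q)(-8) ⇒ q = 4/5
P2 indiff ⇒ p·9+(1-p)·5 = p·4+(1-p)·8 ⇒ p(5) = (1-p)(3) ⇒ p = 3/8

(p,q) = (3/8, 4/5)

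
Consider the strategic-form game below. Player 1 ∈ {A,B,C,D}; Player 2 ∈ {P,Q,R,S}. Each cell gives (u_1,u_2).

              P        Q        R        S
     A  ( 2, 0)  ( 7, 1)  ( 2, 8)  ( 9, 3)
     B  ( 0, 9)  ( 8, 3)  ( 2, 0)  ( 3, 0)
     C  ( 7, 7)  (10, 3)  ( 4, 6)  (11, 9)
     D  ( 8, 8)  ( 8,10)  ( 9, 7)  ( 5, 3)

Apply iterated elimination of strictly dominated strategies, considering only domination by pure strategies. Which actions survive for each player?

P1 drop A (C beats it: P:7>2 Q:10>7 R:4>2 S:11>9)
P1 drop B (C beats it: P:7>0 Q:10>8 R:4>2 S:11>3)
P2 drop R (P beats it: C:7>6 D:8>7)
P1→{C,D} P2→{P,Q,S}

Survivors P1:{C,D} P2:{P,Q,S}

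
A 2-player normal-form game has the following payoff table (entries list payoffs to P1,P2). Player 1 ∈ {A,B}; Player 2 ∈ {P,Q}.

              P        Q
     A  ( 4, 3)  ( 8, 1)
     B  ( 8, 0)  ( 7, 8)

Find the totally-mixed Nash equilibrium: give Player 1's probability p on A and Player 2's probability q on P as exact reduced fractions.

(p,q) = (4/5, 1/5)

P1 indiff ⇒ q·4+(1-q)·8 = q·8+(1-q)·7 ⇒ q(-4) = (1-q)(-1) ⇒ q = 1/5
P2 indiff ⇒ p·3+(1-p)·0 = p·1+(1-p)·8 ⇒ p(2) = (1-p)(8) ⇒ p = 4/5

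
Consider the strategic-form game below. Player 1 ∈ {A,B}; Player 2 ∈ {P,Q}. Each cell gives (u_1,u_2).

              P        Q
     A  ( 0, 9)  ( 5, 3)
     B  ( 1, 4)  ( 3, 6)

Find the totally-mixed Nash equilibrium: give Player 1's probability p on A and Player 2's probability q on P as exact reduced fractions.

P1 indiff ⇒ q·0+(1-q)·5 = q·1+(1-q)·3 ⇒ q(-1) = (1-q)(-2) ⇒ q = 2/3
P2 indiff ⇒ p·9+(1-p)·4 = p·3+(1-p)·6 ⇒ p(6) = (1-p)(2) ⇒ p = 1/4

P1 mixes 1/4 on A; P2 mixes 2/3 on P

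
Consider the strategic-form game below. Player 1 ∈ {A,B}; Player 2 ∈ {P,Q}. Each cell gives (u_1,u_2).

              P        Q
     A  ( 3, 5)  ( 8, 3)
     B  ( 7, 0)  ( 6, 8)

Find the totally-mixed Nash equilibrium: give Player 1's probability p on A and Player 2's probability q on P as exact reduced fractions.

P1 indiff ⇒ q·3+(1-q)·8 = q·7+(1-q)·6 ⇒ q(-4) = (1-q)(-2) ⇒ q = 1/3
P2 indiff ⇒ p·5+(1-p)·0 = p·3+(1-p)·8 ⇒ p(2) = (1-p)(8) ⇒ p = 4/5

p=4/5, q=1/3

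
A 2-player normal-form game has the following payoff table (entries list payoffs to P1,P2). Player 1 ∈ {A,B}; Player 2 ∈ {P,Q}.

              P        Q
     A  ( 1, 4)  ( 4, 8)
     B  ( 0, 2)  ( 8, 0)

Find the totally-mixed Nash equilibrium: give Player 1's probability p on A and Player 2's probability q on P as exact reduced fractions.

P1 indiff ⇒ q·1+(1-q)·4 = q·0+(1-q)·8 ⇒ q(1) = (1-q)(4) ⇒ q = 4/5
P2 indiff ⇒ p·4+(1-p)·2 = p·8+(1-p)·0 ⇒ p(-4) = (1-p)(-2) ⇒ p = 1/3

(p,q) = (1/3, 4/5)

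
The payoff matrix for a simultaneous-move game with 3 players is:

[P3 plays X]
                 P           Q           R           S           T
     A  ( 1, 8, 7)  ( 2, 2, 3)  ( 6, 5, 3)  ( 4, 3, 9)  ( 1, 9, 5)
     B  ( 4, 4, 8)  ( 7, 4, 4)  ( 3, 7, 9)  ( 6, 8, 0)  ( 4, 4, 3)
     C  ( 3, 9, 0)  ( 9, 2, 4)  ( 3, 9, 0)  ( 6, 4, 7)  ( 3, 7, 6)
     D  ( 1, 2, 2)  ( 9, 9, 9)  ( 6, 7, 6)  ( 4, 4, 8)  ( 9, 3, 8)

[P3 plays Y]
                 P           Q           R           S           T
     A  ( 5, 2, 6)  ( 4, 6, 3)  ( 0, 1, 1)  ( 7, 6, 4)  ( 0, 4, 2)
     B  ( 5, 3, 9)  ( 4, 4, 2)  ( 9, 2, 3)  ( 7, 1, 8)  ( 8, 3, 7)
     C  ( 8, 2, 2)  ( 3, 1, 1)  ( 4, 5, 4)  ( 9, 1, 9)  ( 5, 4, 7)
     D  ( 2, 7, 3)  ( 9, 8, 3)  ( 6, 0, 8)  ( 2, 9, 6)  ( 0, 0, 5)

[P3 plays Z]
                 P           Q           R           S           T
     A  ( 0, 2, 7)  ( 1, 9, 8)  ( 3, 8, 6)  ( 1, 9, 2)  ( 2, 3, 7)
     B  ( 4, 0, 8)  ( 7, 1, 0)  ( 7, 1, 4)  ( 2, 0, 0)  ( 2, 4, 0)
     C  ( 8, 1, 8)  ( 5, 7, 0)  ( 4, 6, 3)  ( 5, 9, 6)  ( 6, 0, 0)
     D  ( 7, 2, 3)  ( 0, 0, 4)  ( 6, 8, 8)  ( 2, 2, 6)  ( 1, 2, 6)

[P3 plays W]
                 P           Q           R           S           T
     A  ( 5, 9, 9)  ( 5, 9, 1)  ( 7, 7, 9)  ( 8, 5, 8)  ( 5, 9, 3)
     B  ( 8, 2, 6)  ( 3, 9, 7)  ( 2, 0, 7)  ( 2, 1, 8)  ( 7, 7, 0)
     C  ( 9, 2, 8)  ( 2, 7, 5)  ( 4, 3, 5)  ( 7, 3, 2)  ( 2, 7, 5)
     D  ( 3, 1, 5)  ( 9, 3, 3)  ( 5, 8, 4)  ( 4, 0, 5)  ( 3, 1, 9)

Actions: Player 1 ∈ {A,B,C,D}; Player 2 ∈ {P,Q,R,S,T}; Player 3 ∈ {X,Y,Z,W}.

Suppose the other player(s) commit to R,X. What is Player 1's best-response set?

BR_1 = {A,D}

u_1(A vs R,X) = 6
u_1(B vs R,X) = 3
u_1(C vs R,X) = 3
u_1(D vs R,X) = 6
max payoff 6 at {A,D}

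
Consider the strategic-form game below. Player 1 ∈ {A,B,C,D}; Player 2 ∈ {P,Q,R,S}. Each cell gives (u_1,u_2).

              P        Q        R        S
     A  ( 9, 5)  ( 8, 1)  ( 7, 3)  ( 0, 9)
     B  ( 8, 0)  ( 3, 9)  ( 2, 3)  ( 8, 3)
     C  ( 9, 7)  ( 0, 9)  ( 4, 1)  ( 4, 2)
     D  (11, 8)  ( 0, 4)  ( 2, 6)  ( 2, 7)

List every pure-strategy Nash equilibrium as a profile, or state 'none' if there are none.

PSNE = {(D,P)}

(A,P): not NE [P1→D gives 11>9; P2→S gives 9>5]
(A,Q): not NE [P2→S gives 9>1]
(A,R): not NE [P2→S gives 9>3]
(A,S): not NE [P1→B gives 8>0]
(B,P): not NE [P1→D gives 11>8; P2→Q gives 9>0]
(B,Q): not NE [P1→A gives 8>3]
(B,R): not NE [P1→A gives 7>2; P2→Q gives 9>3]
(B,S): not NE [P2→Q gives 9>3]
(C,P): not NE [P1→D gives 11>9; P2→Q gives 9>7]
(C,Q): not NE [P1→A gives 8>0]
(C,R): not NE [P1→A gives 7>4; P2→Q gives 9>1]
(C,S): not NE [P1→B gives 8>4; P2→Q gives 9>2]
(D,P): NE
(D,Q): not NE [P1→A gives 8>0; P2→P gives 8>4]
(D,R): not NE [P1→A gives 7>2; P2→P gives 8>6]
(D,S): not NE [P1→B gives 8>2; P2→P gives 8>7]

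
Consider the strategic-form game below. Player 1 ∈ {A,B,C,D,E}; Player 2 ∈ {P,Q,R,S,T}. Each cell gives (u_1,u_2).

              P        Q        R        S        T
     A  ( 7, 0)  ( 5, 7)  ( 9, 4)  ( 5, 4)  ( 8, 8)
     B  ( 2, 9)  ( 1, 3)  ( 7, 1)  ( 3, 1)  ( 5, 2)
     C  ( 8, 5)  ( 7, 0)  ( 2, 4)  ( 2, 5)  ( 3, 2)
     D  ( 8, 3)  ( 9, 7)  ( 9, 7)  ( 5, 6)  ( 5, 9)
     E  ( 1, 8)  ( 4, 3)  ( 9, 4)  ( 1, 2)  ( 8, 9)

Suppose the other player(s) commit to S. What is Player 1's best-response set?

u_1(A vs S) = 5
u_1(B vs S) = 3
u_1(C vs S) = 2
u_1(D vs S) = 5
u_1(E vs S) = 1
max payoff 5 at {A,D}

argmax u_1 = {A,D}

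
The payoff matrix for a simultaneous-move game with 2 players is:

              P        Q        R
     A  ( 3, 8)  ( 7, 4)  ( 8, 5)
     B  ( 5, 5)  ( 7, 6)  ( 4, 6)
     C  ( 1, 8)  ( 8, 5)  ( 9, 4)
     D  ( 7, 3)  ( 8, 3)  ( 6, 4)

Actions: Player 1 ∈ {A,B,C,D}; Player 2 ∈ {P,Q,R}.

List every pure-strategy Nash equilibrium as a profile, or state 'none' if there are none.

(A,P): not NE [P1→D gives 7>3]
(A,Q): not NE [P1→D gives 8>7; P2→P gives 8>4]
(A,R): not NE [P1→C gives 9>8; P2→P gives 8>5]
(B,P): not NE [P1→D gives 7>5; P2→R gives 6>5]
(B,Q): not NE [P1→D gives 8>7]
(B,R): not NE [P1→C gives 9>4]
(C,P): not NE [P1→D gives 7>1]
(C,Q): not NE [P2→P gives 8>5]
(C,R): not NE [P2→P gives 8>4]
(D,P): not NE [P2→R gives 4>3]
(D,Q): not NE [P2→R gives 4>3]
(D,R): not NE [P1→C gives 9>6]

PSNE: ∅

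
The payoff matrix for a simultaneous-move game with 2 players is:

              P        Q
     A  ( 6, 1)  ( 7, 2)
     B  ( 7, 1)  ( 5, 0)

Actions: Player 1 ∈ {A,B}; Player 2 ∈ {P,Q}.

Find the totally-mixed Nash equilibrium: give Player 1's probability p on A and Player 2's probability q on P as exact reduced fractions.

P1 indiff ⇒ q·6+(1-q)·7 = q·7+(1-q)·5 ⇒ q(-1) = (1-q)(-2) ⇒ q = 2/3
P2 indiff ⇒ p·1+(1-p)·1 = p·2+(1-p)·0 ⇒ p(-1) = (1-p)(-1) ⇒ p = 1/2

P1 mixes 1/2 on A; P2 mixes 2/3 on P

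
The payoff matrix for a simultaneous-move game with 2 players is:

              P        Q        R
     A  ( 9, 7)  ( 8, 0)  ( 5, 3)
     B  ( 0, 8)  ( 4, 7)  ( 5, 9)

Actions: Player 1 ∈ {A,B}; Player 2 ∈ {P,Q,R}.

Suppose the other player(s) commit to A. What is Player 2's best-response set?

u_2(P vs A) = 7
u_2(Q vs A) = 0
u_2(R vs A) = 3
max payoff 7 at {P}

P2 best: {P}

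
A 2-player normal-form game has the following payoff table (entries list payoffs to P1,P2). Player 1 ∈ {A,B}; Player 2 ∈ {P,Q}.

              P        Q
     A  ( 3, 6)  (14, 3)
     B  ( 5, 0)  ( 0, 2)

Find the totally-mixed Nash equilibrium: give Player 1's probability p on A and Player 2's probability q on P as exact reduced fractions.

(p,q) = (2/5, 7/8)

P1 indiff ⇒ q·3+(1-q)·14 = q·5+(1-q)·0 ⇒ q(-2) = (1-q)(-14) ⇒ q = 7/8
P2 indiff ⇒ p·6+(1-p)·0 = p·3+(1-p)·2 ⇒ p(3) = (1-p)(2) ⇒ p = 2/5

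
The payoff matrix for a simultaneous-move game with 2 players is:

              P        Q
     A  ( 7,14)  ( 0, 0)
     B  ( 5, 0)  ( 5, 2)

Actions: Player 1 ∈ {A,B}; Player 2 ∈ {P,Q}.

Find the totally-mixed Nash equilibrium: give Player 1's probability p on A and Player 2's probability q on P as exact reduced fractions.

P1 indiff ⇒ q·7+(1-q)·0 = q·5+(1-q)·5 ⇒ q(2) = (1-q)(5) ⇒ q = 5/7
P2 indiff ⇒ p·14+(1-p)·0 = p·0+(1-p)·2 ⇒ p(14) = (1-p)(2) ⇒ p = 1/8

P1 mixes 1/8 on A; P2 mixes 5/7 on P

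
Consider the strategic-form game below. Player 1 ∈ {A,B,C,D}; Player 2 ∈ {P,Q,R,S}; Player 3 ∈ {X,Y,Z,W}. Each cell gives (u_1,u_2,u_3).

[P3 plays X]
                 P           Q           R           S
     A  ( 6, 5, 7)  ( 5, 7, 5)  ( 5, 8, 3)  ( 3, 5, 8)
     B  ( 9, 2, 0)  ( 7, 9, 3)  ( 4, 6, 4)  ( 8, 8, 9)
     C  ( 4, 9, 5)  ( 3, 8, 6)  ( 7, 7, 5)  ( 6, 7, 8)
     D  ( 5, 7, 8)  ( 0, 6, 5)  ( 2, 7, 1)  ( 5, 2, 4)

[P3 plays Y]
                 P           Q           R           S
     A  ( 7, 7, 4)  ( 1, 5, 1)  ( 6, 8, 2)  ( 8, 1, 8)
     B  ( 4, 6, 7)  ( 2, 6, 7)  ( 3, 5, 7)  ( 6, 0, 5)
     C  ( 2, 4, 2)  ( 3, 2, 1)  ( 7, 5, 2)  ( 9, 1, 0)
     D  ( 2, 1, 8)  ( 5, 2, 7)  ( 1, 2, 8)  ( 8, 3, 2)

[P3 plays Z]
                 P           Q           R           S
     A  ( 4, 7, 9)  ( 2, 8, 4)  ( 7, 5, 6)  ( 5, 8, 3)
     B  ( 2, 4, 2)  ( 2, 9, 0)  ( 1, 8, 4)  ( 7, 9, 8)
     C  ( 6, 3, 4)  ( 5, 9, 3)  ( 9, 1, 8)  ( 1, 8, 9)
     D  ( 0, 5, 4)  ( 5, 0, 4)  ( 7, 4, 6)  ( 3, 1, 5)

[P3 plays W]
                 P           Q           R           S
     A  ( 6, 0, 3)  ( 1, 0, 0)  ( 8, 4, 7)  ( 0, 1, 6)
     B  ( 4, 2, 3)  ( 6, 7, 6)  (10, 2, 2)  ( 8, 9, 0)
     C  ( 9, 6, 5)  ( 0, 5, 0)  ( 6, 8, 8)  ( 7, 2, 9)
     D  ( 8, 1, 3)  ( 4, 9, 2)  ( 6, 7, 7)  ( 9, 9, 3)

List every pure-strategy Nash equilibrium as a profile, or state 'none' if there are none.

(A,P,X): not NE [P1→B gives 9>6; P2→R gives 8>5; P3→Z gives 9>7]
(A,P,Y): not NE [P2→R gives 8>7; P3→Z gives 9>4]
(A,P,Z): not NE [P1→C gives 6>4; P2→S gives 8>7]
(A,P,W): not NE [P1→C gives 9>6; P2→R gives 4>0; P3→Z gives 9>3]
(A,Q,X): not NE [P1→B gives 7>5; P2→R gives 8>7]
(A,Q,Y): not NE [P1→D gives 5>1; P2→R gives 8>5; P3→X gives 5>1]
(A,Q,Z): not NE [P1→D gives 5>2; P3→X gives 5>4]
(A,Q,W): not NE [P1→B gives 6>1; P2→R gives 4>0; P3→X gives 5>0]
(A,R,X): not NE [P1→C gives 7>5; P3→W gives 7>3]
(A,R,Y): not NE [P1→C gives 7>6; P3→W gives 7>2]
(A,R,Z): not NE [P1→C gives 9>7; P2→S gives 8>5; P3→W gives 7>6]
(A,R,W): not NE [P1→B gives 10>8]
(A,S,X): not NE [P1→B gives 8>3; P2→R gives 8>5]
(A,S,Y): not NE [P1→C gives 9>8; P2→R gives 8>1]
(A,S,Z): not NE [P1→B gives 7>5; P3→Y gives 8>3]
(A,S,W): not NE [P1→D gives 9>0; P2→R gives 4>1; P3→Y gives 8>6]
(B,P,X): not NE [P2→Q gives 9>2; P3→Y gives 7>0]
(B,P,Y): not NE [P1→A gives 7>4]
(B,P,Z): not NE [P1→C gives 6>2; P2→S gives 9>4; P3→Y gives 7>2]
(B,P,W): not NE [P1→C gives 9>4; P2→S gives 9>2; P3→Y gives 7>3]
(B,Q,X): not NE [P3→Y gives 7>3]
(B,Q,Y): not NE [P1→D gives 5>2]
(B,Q,Z): not NE [P1→D gives 5>2; P3→Y gives 7>0]
(B,Q,W): not NE [P2→S gives 9>7; P3→Y gives 7>6]
(B,R,X): not NE [P1→C gives 7>4; P2→Q gives 9>6; P3→Y gives 7>4]
(B,R,Y): not NE [P1→C gives 7>3; P2→Q gives 6>5]
(B,R,Z): not NE [P1→C gives 9>1; P2→S gives 9>8; P3→Y gives 7>4]
(B,R,W): not NE [P2→S gives 9>2; P3→Y gives 7>2]
(B,S,X): not NE [P2→Q gives 9>8]
(B,S,Y): not NE [P1→C gives 9>6; P2→Q gives 6>0; P3→X gives 9>5]
(B,S,Z): not NE [P3→X gives 9>8]
(B,S,W): not NE [P1→D gives 9>8; P3→X gives 9>0]
(C,P,X): not NE [P1→B gives 9>4]
(C,P,Y): not NE [P1→A gives 7>2; P2→R gives 5>4; P3→W gives 5>2]
(C,P,Z): not NE [P2→Q gives 9>3; P3→W gives 5>4]
(C,P,W): not NE [P2→R gives 8>6]
(C,Q,X): not NE [P1→B gives 7>3; P2→P gives 9>8]
(C,Q,Y): not NE [P1→D gives 5>3; P2→R gives 5>2; P3→X gives 6>1]
(C,Q,Z): not NE [P3→X gives 6>3]
(C,Q,W): not NE [P1→B gives 6>0; P2→R gives 8>5; P3→X gives 6>0]
(C,R,X): not NE [P2→P gives 9>7; P3→W gives 8>5]
(C,R,Y): not NE [P3→W gives 8>2]
(C,R,Z): not NE [P2→Q gives 9>1]
(C,R,W): not NE [P1→B gives 10>6]
(C,S,X): not NE [P1→B gives 8>6; P2→P gives 9>7; P3→W gives 9>8]
(C,S,Y): not NE [P2→R gives 5>1; P3→W gives 9>0]
(C,S,Z): not NE [P1→B gives 7>1; P2→Q gives 9>8]
(C,S,W): not NE [P1→D gives 9>7; P2→R gives 8>2]
(D,P,X): not NE [P1→B gives 9>5]
(D,P,Y): not NE [P1→A gives 7>2; P2→S gives 3>1]
(D,P,Z): not NE [P1→C gives 6>0; P3→Y gives 8>4]
(D,P,W): not NE [P1→C gives 9>8; P2→S gives 9>1; P3→Y gives 8>3]
(D,Q,X): not NE [P1→B gives 7>0; P2→R gives 7>6; P3→Y gives 7>5]
(D,Q,Y): not NE [P2→S gives 3>2]
(D,Q,Z): not NE [P2→P gives 5>0; P3→Y gives 7>4]
(D,Q,W): not NE [P1→B gives 6>4; P3→Y gives 7>2]
(D,R,X): not NE [P1→C gives 7>2; P3→Y gives 8>1]
(D,R,Y): not NE [P1→C gives 7>1; P2→S gives 3>2]
(D,R,Z): not NE [P1→C gives 9>7; P2→P gives 5>4; P3→Y gives 8>6]
(D,R,W): not NE [P1→B gives 10>6; P2→S gives 9>7; P3→Y gives 8>7]
(D,S,X): not NE [P1→B gives 8>5; P2→R gives 7>2; P3→Z gives 5>4]
(D,S,Y): not NE [P1→C gives 9>8; P3→Z gives 5>2]
(D,S,Z): not NE [P1→B gives 7>3; P2→P gives 5>1]
(D,S,W): not NE [P3→Z gives 5>3]

No pure NE.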